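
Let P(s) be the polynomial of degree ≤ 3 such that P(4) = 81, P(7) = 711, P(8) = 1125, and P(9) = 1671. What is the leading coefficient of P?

3

Write P(s) = as^3 + bs^2 + cs + d. Substituting each data point gives a linear system:
  64a + 16b + 4c + d = 81
  343a + 49b + 7c + d = 711
  512a + 64b + 8c + d = 1125
  729a + 81b + 9c + d = 1671
Solving the system yields a = 3, b = -6, c = -3, d = -3.
So P(s) = 3s^3 - 6s^2 - 3s - 3.
The leading coefficient is 3.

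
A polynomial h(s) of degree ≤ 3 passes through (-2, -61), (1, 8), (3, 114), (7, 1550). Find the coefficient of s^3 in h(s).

5

Write h(s) = as^3 + bs^2 + cs + d. Substituting each data point gives a linear system:
  -8a + 4b - 2c + d = -61
  a + b + c + d = 8
  27a + 9b + 3c + d = 114
  343a + 49b + 7c + d = 1550
Solving the system yields a = 5, b = -4, c = 4, d = 3.
So h(s) = 5s^3 - 4s^2 + 4s + 3.
The leading coefficient is 5.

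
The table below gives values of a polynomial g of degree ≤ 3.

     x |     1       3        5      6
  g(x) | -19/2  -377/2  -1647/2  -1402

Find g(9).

-9227/2

Using the Lagrange interpolation formula with nodes 1, 3, 5, 6:
  L_0(x) = (x - 3)(x - 5)(x - 6) / -40
  L_1(x) = (x - 1)(x - 5)(x - 6) / 12
  L_2(x) = (x - 1)(x - 3)(x - 6) / -8
  L_3(x) = (x - 1)(x - 3)(x - 5) / 15
Then g(x) = -19/2·L_0(x) - 377/2·L_1(x) - 1647/2·L_2(x) - 1402·L_3(x).
Expanding and collecting terms gives g(x) = -6x^3 - 3x^2 + (1/2)x - 1.
Evaluating at x = 9: g(9) = -9227/2.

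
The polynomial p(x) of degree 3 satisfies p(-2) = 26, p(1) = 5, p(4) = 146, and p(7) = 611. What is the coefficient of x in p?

Write p(x) = ax^3 + bx^2 + cx + d. Substituting each data point gives a linear system:
  -8a + 4b - 2c + d = 26
  a + b + c + d = 5
  64a + 16b + 4c + d = 146
  343a + 49b + 7c + d = 611
Solving the system yields a = 1, b = 6, c = -4, d = 2.
So p(x) = x³ + 6x² - 4x + 2.
The coefficient of x is -4.

-4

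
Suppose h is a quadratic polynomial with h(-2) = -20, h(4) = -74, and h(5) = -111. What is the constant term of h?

Write h(u) = au^2 + bu + c. Substituting each data point gives a linear system:
  4a - 2b + c = -20
  16a + 4b + c = -74
  25a + 5b + c = -111
Solving the system yields a = -4, b = -1, c = -6.
So h(u) = -4u^2 - u - 6.
The constant term is -6.

-6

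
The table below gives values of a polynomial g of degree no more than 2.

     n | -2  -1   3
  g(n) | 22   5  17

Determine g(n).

g(n) = 4n^2 - 5n - 4

Using the Lagrange interpolation formula with nodes -2, -1, 3:
  L_0(n) = (n + 1)(n - 3) / 5
  L_1(n) = (n + 2)(n - 3) / -4
  L_2(n) = (n + 2)(n + 1) / 20
Then g(n) = 22·L_0(n) + 5·L_1(n) + 17·L_2(n).
Expanding and collecting terms gives g(n) = 4n^2 - 5n - 4.
Check: g(-1) = 5. ✓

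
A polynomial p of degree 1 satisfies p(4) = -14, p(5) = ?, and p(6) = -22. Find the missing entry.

The 2 known points determine the degree-1 polynomial uniquely.
Write p(x) = ax + b. Substituting each data point gives a linear system:
  4a + b = -14
  6a + b = -22
Solving the system yields a = -4, b = 2.
So p(x) = -4x + 2.
Then p(5) = -18.

-18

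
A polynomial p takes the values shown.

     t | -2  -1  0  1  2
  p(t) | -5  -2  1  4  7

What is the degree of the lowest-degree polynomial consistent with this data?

Forward differences of the values at t = -2, -1, 0, 1, 2:
  p  : -5  -2  1  4  7
  Δ  : 3  3  3  3
  Δ^2: 0  0  0
  Δ^3: 0  0
  Δ^4: 0
The first differences are constant (3) and nonzero, while all higher differences vanish, so the minimal degree is 1.

1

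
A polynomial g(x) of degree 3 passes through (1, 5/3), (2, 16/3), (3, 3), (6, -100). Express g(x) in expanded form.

Using the Lagrange interpolation formula with nodes 1, 2, 3, 6:
  L_0(x) = (x - 2)(x - 3)(x - 6) / -10
  L_1(x) = (x - 1)(x - 3)(x - 6) / 4
  L_2(x) = (x - 1)(x - 2)(x - 6) / -6
  L_3(x) = (x - 1)(x - 2)(x - 3) / 60
Then g(x) = 5/3·L_0(x) + 16/3·L_1(x) + 3·L_2(x) - 100·L_3(x).
Expanding and collecting terms gives g(x) = -x³ + 3x² + (5/3)x - 2.
Check: g(3) = 3. ✓

g(x) = -x^3 + 3x^2 + (5/3)x - 2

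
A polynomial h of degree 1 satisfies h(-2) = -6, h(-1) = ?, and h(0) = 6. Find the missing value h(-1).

On equispaced nodes a degree-1 polynomial has vanishing second forward difference, so
  h(-2) - 2·h(-1) + h(0) = 0.
Substituting the known values and solving for h(-1):
  -2·h(-1) = 0
  h(-1) = 0.

0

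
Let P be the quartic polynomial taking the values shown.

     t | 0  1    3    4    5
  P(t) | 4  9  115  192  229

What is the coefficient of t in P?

-5

Write P(t) = at^4 + bt^3 + ct^2 + dt + e. Substituting each data point gives a linear system:
  e = 4
  a + b + c + d + e = 9
  81a + 27b + 9c + 3d + e = 115
  256a + 64b + 16c + 4d + e = 192
  625a + 125b + 25c + 5d + e = 229
Solving the system yields a = -1, b = 6, c = 5, d = -5, e = 4.
So P(t) = -t⁴ + 6t³ + 5t² - 5t + 4.
The coefficient of t is -5.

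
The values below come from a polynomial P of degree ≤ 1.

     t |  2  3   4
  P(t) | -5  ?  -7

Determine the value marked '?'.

The 2 known points determine the degree-1 polynomial uniquely.
Write P(t) = at + b. Substituting each data point gives a linear system:
  2a + b = -5
  4a + b = -7
Solving the system yields a = -1, b = -3.
So P(t) = -t - 3.
Then P(3) = -6.

-6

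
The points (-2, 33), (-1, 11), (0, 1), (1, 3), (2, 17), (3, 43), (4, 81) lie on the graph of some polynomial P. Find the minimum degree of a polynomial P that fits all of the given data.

Forward differences of the values at x = -2, -1, 0, 1, 2, 3, 4:
  P  : 33  11  1  3  17  43  81
  Δ  : -22  -10  2  14  26  38
  Δ^2: 12  12  12  12  12
  Δ^3: 0  0  0  0
  Δ^4: 0  0  0
  Δ^5: 0  0
  Δ^6: 0
The second differences are constant (12) and nonzero, while all higher differences vanish, so the minimal degree is 2.

2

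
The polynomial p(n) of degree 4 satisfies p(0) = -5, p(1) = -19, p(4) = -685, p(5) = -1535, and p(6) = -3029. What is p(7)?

-5437

Using the Lagrange interpolation formula with nodes 0, 1, 4, 5, 6:
  L_0(n) = (n - 1)(n - 4)(n - 5)(n - 6) / 120
  L_1(n) = n(n - 4)(n - 5)(n - 6) / -60
  L_2(n) = n(n - 1)(n - 5)(n - 6) / 24
  L_3(n) = n(n - 1)(n - 4)(n - 6) / -20
  L_4(n) = n(n - 1)(n - 4)(n - 5) / 60
Then p(n) = -5·L_0(n) - 19·L_1(n) - 685·L_2(n) - 1535·L_3(n) - 3029·L_4(n).
Expanding and collecting terms gives p(n) = -2n⁴ - n³ - 5n² - 6n - 5.
Evaluating at n = 7: p(7) = -5437.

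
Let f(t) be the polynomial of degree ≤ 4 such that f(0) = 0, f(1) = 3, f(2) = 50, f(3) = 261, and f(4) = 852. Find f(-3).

495

Write f(t) = at^4 + bt^3 + ct^2 + dt + e. Substituting each data point gives a linear system:
  e = 0
  a + b + c + d + e = 3
  16a + 8b + 4c + 2d + e = 50
  81a + 27b + 9c + 3d + e = 261
  256a + 64b + 16c + 4d + e = 852
Solving the system yields a = 4, b = -4, c = 6, d = -3, e = 0.
So f(t) = 4t^4 - 4t^3 + 6t^2 - 3t.
Then f(-3) = 495.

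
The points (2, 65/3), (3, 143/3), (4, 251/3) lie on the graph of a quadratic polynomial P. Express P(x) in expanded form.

Write P(x) = ax^2 + bx + c. Substituting each data point gives a linear system:
  4a + 2b + c = 65/3
  9a + 3b + c = 143/3
  16a + 4b + c = 251/3
Solving the system yields a = 5, b = 1, c = -1/3.
So P(x) = 5x^2 + x - 1/3.
Check: P(3) = 143/3. ✓

P(x) = 5x^2 + x - 1/3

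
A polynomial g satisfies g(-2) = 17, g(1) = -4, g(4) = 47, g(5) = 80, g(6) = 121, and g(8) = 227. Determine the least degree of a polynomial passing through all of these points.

2

Divided differences on the nodes -2, 1, 4, 5, 6, 8:
  order 0: 17  -4  47  80  121  227
  order 1: -7  17  33  41  53
  order 2: 4  4  4  4
  order 3: 0  0  0
  order 4: 0  0
  order 5: 0
The order-2 divided differences are all 4 (nonzero) and every higher order vanishes, so the data lies on a polynomial of degree exactly 2.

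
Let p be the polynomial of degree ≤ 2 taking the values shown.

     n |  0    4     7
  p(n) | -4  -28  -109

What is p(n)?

Write p(n) = an^2 + bn + c. Substituting each data point gives a linear system:
  c = -4
  16a + 4b + c = -28
  49a + 7b + c = -109
Solving the system yields a = -3, b = 6, c = -4.
So p(n) = -3n^2 + 6n - 4.
Check: p(0) = -4. ✓

p(n) = -3n^2 + 6n - 4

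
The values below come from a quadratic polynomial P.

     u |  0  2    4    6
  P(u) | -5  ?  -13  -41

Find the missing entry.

On equispaced nodes a degree-2 polynomial has vanishing third forward difference, so
  - P(0) + 3·P(2) - 3·P(4) + P(6) = 0.
Substituting the known values and solving for P(2):
  3·P(2) = -3
  P(2) = -1.

-1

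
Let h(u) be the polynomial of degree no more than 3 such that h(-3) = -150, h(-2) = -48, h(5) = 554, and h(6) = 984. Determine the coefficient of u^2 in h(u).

-2

Write h(u) = au^3 + bu^2 + cu + d. Substituting each data point gives a linear system:
  -27a + 9b - 3c + d = -150
  -8a + 4b - 2c + d = -48
  125a + 25b + 5c + d = 554
  216a + 36b + 6c + d = 984
Solving the system yields a = 5, b = -2, c = -3, d = -6.
So h(u) = 5u^3 - 2u^2 - 3u - 6.
The coefficient of u^2 is -2.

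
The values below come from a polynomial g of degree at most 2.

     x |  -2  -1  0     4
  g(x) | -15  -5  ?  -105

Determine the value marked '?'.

-5

The 3 known points determine the degree-2 polynomial uniquely.
Write g(x) = ax^2 + bx + c. Substituting each data point gives a linear system:
  4a - 2b + c = -15
  a - b + c = -5
  16a + 4b + c = -105
Solving the system yields a = -5, b = -5, c = -5.
So g(x) = -5x^2 - 5x - 5.
Then g(0) = -5.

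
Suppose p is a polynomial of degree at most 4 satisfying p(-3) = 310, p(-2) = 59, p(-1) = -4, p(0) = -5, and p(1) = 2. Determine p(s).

Write p(s) = as^4 + bs^3 + cs^2 + ds + e. Substituting each data point gives a linear system:
  81a - 27b + 9c - 3d + e = 310
  16a - 8b + 4c - 2d + e = 59
  a - b + c - d + e = -4
  e = -5
  a + b + c + d + e = 2
Solving the system yields a = 3, b = -3, c = 1, d = 6, e = -5.
So p(s) = 3s⁴ - 3s³ + s² + 6s - 5.
Check: p(0) = -5. ✓

p(s) = 3s^4 - 3s^3 + s^2 + 6s - 5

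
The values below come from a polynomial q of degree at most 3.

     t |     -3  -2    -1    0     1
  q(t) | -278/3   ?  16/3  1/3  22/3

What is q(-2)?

On equispaced nodes a degree-3 polynomial has vanishing fourth forward difference, so
  q(-3) - 4·q(-2) + 6·q(-1) - 4·q(0) + q(1) = 0.
Substituting the known values and solving for q(-2):
  -4·q(-2) = 164/3
  q(-2) = -41/3.

-41/3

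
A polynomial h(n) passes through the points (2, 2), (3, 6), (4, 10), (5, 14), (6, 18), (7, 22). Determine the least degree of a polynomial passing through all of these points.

Forward differences of the values at n = 2, 3, 4, 5, 6, 7:
  h  : 2  6  10  14  18  22
  Δ  : 4  4  4  4  4
  Δ^2: 0  0  0  0
  Δ^3: 0  0  0
  Δ^4: 0  0
  Δ^5: 0
The first differences are constant (4) and nonzero, while all higher differences vanish, so the minimal degree is 1.

1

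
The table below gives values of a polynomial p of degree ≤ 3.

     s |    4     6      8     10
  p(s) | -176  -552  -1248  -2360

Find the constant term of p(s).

Write p(s) = as^3 + bs^2 + cs + d. Substituting each data point gives a linear system:
  64a + 16b + 4c + d = -176
  216a + 36b + 6c + d = -552
  512a + 64b + 8c + d = -1248
  1000a + 100b + 10c + d = -2360
Solving the system yields a = -2, b = -4, c = 4, d = 0.
So p(s) = -2s^3 - 4s^2 + 4s.
The constant term is 0.

0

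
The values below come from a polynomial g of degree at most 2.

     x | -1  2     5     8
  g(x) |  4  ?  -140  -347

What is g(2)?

-23

The 3 known points determine the degree-2 polynomial uniquely.
Write g(x) = ax^2 + bx + c. Substituting each data point gives a linear system:
  a - b + c = 4
  25a + 5b + c = -140
  64a + 8b + c = -347
Solving the system yields a = -5, b = -4, c = 5.
So g(x) = -5x^2 - 4x + 5.
Then g(2) = -23.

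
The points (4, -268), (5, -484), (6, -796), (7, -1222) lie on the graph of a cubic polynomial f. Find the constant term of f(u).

-4

Write f(u) = au^3 + bu^2 + cu + d. Substituting each data point gives a linear system:
  64a + 16b + 4c + d = -268
  125a + 25b + 5c + d = -484
  216a + 36b + 6c + d = -796
  343a + 49b + 7c + d = -1222
Solving the system yields a = -3, b = -3, c = -6, d = -4.
So f(u) = -3u³ - 3u² - 6u - 4.
The constant term is -4.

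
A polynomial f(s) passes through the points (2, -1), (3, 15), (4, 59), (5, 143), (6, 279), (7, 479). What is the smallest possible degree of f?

Forward differences of the values at s = 2, 3, 4, 5, 6, 7:
  f  : -1  15  59  143  279  479
  Δ  : 16  44  84  136  200
  Δ^2: 28  40  52  64
  Δ^3: 12  12  12
  Δ^4: 0  0
  Δ^5: 0
The third differences are constant (12) and nonzero, while all higher differences vanish, so the minimal degree is 3.

3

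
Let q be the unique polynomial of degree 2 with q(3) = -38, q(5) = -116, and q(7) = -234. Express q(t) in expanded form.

Using the Lagrange interpolation formula with nodes 3, 5, 7:
  L_0(t) = (t - 5)(t - 7) / 8
  L_1(t) = (t - 3)(t - 7) / -4
  L_2(t) = (t - 3)(t - 5) / 8
Then q(t) = -38·L_0(t) - 116·L_1(t) - 234·L_2(t).
Expanding and collecting terms gives q(t) = -5t^2 + t + 4.
Check: q(7) = -234. ✓

q(t) = -5t^2 + t + 4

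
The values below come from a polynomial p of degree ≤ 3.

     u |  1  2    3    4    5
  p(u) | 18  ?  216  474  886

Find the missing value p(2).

76

On equispaced nodes a degree-3 polynomial has vanishing fourth forward difference, so
  p(1) - 4·p(2) + 6·p(3) - 4·p(4) + p(5) = 0.
Substituting the known values and solving for p(2):
  -4·p(2) = -304
  p(2) = 76.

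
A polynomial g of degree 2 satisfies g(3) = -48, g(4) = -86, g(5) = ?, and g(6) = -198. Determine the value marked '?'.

On equispaced nodes a degree-2 polynomial has vanishing third forward difference, so
  - g(3) + 3·g(4) - 3·g(5) + g(6) = 0.
Substituting the known values and solving for g(5):
  -3·g(5) = 408
  g(5) = -136.

-136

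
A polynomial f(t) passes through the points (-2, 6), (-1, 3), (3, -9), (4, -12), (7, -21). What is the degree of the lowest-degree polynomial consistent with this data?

1

Divided differences on the nodes -2, -1, 3, 4, 7:
  order 0: 6  3  -9  -12  -21
  order 1: -3  -3  -3  -3
  order 2: 0  0  0
  order 3: 0  0
  order 4: 0
The order-1 divided differences are all -3 (nonzero) and every higher order vanishes, so the data lies on a polynomial of degree exactly 1.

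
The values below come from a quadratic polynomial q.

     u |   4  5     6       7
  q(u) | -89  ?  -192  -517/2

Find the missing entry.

The 3 known points determine the degree-2 polynomial uniquely.
Write q(u) = au^2 + bu + c. Substituting each data point gives a linear system:
  16a + 4b + c = -89
  36a + 6b + c = -192
  49a + 7b + c = -517/2
Solving the system yields a = -5, b = -3/2, c = -3.
So q(u) = -5u^2 - (3/2)u - 3.
Then q(5) = -271/2.

-271/2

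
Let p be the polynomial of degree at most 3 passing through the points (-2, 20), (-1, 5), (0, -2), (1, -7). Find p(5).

Forward differences of the values at n = -2, -1, 0, 1:
  p  : 20  5  -2  -7
  Δ  : -15  -7  -5
  Δ^2: 8  2
  Δ^3: -6
The third differences are constant, confirming degree 3.
Interpolating (Newton forward form) and evaluating at n = 5 gives p(5) = -127.

-127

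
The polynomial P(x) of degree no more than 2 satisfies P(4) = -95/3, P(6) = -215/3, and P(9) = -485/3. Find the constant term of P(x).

Write P(x) = ax^2 + bx + c. Substituting each data point gives a linear system:
  16a + 4b + c = -95/3
  36a + 6b + c = -215/3
  81a + 9b + c = -485/3
Solving the system yields a = -2, b = 0, c = 1/3.
So P(x) = -2x² + 1/3.
The constant term is 1/3.

1/3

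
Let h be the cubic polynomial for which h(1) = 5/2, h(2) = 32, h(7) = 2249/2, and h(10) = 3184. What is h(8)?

1658

Using the Lagrange interpolation formula with nodes 1, 2, 7, 10:
  L_0(t) = (t - 2)(t - 7)(t - 10) / -54
  L_1(t) = (t - 1)(t - 7)(t - 10) / 40
  L_2(t) = (t - 1)(t - 2)(t - 10) / -90
  L_3(t) = (t - 1)(t - 2)(t - 7) / 216
Then h(t) = 5/2·L_0(t) + 32·L_1(t) + 2249/2·L_2(t) + 3184·L_3(t).
Expanding and collecting terms gives h(t) = 3t³ + (3/2)t² + 4t - 6.
Evaluating at t = 8: h(8) = 1658.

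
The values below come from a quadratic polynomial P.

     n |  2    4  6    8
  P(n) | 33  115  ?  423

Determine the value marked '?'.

245

The 3 known points determine the degree-2 polynomial uniquely.
Write P(n) = an^2 + bn + c. Substituting each data point gives a linear system:
  4a + 2b + c = 33
  16a + 4b + c = 115
  64a + 8b + c = 423
Solving the system yields a = 6, b = 5, c = -1.
So P(n) = 6n² + 5n - 1.
Then P(6) = 245.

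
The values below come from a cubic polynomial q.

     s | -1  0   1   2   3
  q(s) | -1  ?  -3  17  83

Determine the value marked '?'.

-1

On equispaced nodes a degree-3 polynomial has vanishing fourth forward difference, so
  q(-1) - 4·q(0) + 6·q(1) - 4·q(2) + q(3) = 0.
Substituting the known values and solving for q(0):
  -4·q(0) = 4
  q(0) = -1.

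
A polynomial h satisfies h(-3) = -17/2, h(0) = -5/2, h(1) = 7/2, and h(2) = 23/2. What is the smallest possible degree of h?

2

Divided differences on the nodes -3, 0, 1, 2:
  order 0: -17/2  -5/2  7/2  23/2
  order 1: 2  6  8
  order 2: 1  1
  order 3: 0
The order-2 divided differences are all 1 (nonzero) and every higher order vanishes, so the data lies on a polynomial of degree exactly 2.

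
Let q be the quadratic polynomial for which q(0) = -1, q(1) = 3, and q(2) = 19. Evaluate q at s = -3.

59

Write q(s) = as^2 + bs + c. Substituting each data point gives a linear system:
  c = -1
  a + b + c = 3
  4a + 2b + c = 19
Solving the system yields a = 6, b = -2, c = -1.
So q(s) = 6s^2 - 2s - 1.
Then q(-3) = 59.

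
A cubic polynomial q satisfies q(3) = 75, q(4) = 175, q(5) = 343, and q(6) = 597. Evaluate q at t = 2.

Using the Lagrange interpolation formula with nodes 3, 4, 5, 6:
  L_0(t) = (t - 4)(t - 5)(t - 6) / -6
  L_1(t) = (t - 3)(t - 5)(t - 6) / 2
  L_2(t) = (t - 3)(t - 4)(t - 6) / -2
  L_3(t) = (t - 3)(t - 4)(t - 5) / 6
Then q(t) = 75·L_0(t) + 175·L_1(t) + 343·L_2(t) + 597·L_3(t).
Expanding and collecting terms gives q(t) = 3t³ - 2t² + 3t + 3.
Evaluating at t = 2: q(2) = 25.

25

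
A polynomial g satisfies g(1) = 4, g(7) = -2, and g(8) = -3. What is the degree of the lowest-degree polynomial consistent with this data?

Divided differences on the nodes 1, 7, 8:
  order 0: 4  -2  -3
  order 1: -1  -1
  order 2: 0
The order-1 divided differences are all -1 (nonzero) and every higher order vanishes, so the data lies on a polynomial of degree exactly 1.

1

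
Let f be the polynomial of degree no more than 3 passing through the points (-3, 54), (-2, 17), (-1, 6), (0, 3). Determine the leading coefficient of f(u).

-3

Write f(u) = au^3 + bu^2 + cu + d. Substituting each data point gives a linear system:
  -27a + 9b - 3c + d = 54
  -8a + 4b - 2c + d = 17
  -a + b - c + d = 6
  d = 3
Solving the system yields a = -3, b = -5, c = -5, d = 3.
So f(u) = -3u³ - 5u² - 5u + 3.
The leading coefficient is -3.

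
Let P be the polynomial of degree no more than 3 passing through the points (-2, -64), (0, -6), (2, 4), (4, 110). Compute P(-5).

-556

Using the Lagrange interpolation formula with nodes -2, 0, 2, 4:
  L_0(u) = u(u - 2)(u - 4) / -48
  L_1(u) = (u + 2)(u - 2)(u - 4) / 16
  L_2(u) = (u + 2)u(u - 4) / -16
  L_3(u) = (u + 2)u(u - 2) / 48
Then P(u) = -64·L_0(u) - 6·L_1(u) + 4·L_2(u) + 110·L_3(u).
Expanding and collecting terms gives P(u) = 3u^3 - 6u^2 + 5u - 6.
Evaluating at u = -5: P(-5) = -556.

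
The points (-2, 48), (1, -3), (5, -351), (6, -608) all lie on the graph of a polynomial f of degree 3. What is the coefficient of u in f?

Write f(u) = au^3 + bu^2 + cu + d. Substituting each data point gives a linear system:
  -8a + 4b - 2c + d = 48
  a + b + c + d = -3
  125a + 25b + 5c + d = -351
  216a + 36b + 6c + d = -608
Solving the system yields a = -3, b = 2, c = -6, d = 4.
So f(u) = -3u³ + 2u² - 6u + 4.
The coefficient of u is -6.

-6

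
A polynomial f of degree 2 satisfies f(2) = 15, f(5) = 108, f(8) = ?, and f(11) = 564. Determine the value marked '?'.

291

On equispaced nodes a degree-2 polynomial has vanishing third forward difference, so
  - f(2) + 3·f(5) - 3·f(8) + f(11) = 0.
Substituting the known values and solving for f(8):
  -3·f(8) = -873
  f(8) = 291.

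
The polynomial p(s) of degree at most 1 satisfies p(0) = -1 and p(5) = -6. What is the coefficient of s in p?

Write p(s) = as + b. Substituting each data point gives a linear system:
  b = -1
  5a + b = -6
Solving the system yields a = -1, b = -1.
So p(s) = -s - 1.
The leading coefficient is -1.

-1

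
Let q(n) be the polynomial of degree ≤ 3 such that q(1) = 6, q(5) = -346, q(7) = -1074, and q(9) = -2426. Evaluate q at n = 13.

-7770

Write q(n) = an^3 + bn^2 + cn + d. Substituting each data point gives a linear system:
  a + b + c + d = 6
  125a + 25b + 5c + d = -346
  343a + 49b + 7c + d = -1074
  729a + 81b + 9c + d = -2426
Solving the system yields a = -4, b = 6, c = 0, d = 4.
So q(n) = -4n^3 + 6n^2 + 4.
Then q(13) = -7770.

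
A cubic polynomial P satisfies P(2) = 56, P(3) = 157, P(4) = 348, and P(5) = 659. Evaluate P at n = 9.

Using the Lagrange interpolation formula with nodes 2, 3, 4, 5:
  L_0(n) = (n - 3)(n - 4)(n - 5) / -6
  L_1(n) = (n - 2)(n - 4)(n - 5) / 2
  L_2(n) = (n - 2)(n - 3)(n - 5) / -2
  L_3(n) = (n - 2)(n - 3)(n - 4) / 6
Then P(n) = 56·L_0(n) + 157·L_1(n) + 348·L_2(n) + 659·L_3(n).
Expanding and collecting terms gives P(n) = 5n^3 + 6n + 4.
Evaluating at n = 9: P(9) = 3703.

3703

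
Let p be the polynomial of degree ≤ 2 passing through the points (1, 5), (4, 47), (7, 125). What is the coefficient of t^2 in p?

2

Write p(t) = at^2 + bt + c. Substituting each data point gives a linear system:
  a + b + c = 5
  16a + 4b + c = 47
  49a + 7b + c = 125
Solving the system yields a = 2, b = 4, c = -1.
So p(t) = 2t^2 + 4t - 1.
The leading coefficient is 2.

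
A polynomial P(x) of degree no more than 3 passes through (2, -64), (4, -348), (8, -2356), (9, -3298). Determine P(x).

Write P(x) = ax^3 + bx^2 + cx + d. Substituting each data point gives a linear system:
  8a + 4b + 2c + d = -64
  64a + 16b + 4c + d = -348
  512a + 64b + 8c + d = -2356
  729a + 81b + 9c + d = -3298
Solving the system yields a = -4, b = -4, c = -6, d = -4.
So P(x) = -4x^3 - 4x^2 - 6x - 4.
Check: P(4) = -348. ✓

P(x) = -4x^3 - 4x^2 - 6x - 4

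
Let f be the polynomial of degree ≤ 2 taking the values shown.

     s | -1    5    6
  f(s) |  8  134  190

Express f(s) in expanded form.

Using the Lagrange interpolation formula with nodes -1, 5, 6:
  L_0(s) = (s - 5)(s - 6) / 42
  L_1(s) = (s + 1)(s - 6) / -6
  L_2(s) = (s + 1)(s - 5) / 7
Then f(s) = 8·L_0(s) + 134·L_1(s) + 190·L_2(s).
Expanding and collecting terms gives f(s) = 5s^2 + s + 4.
Check: f(5) = 134. ✓

f(s) = 5s^2 + s + 4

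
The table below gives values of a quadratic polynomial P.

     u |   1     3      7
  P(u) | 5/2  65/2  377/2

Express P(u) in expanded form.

Write P(u) = au^2 + bu + c. Substituting each data point gives a linear system:
  a + b + c = 5/2
  9a + 3b + c = 65/2
  49a + 7b + c = 377/2
Solving the system yields a = 4, b = -1, c = -1/2.
So P(u) = 4u^2 - u - 1/2.
Check: P(3) = 65/2. ✓

P(u) = 4u^2 - u - 1/2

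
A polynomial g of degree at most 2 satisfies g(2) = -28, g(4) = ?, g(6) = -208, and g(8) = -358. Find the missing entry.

On equispaced nodes a degree-2 polynomial has vanishing third forward difference, so
  - g(2) + 3·g(4) - 3·g(6) + g(8) = 0.
Substituting the known values and solving for g(4):
  3·g(4) = -294
  g(4) = -98.

-98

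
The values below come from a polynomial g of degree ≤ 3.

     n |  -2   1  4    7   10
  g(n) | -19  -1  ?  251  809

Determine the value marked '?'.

35

The 4 known points determine the degree-3 polynomial uniquely.
Write g(n) = an^3 + bn^2 + cn + d. Substituting each data point gives a linear system:
  -8a + 4b - 2c + d = -19
  a + b + c + d = -1
  343a + 49b + 7c + d = 251
  1000a + 100b + 10c + d = 809
Solving the system yields a = 1, b = -2, c = 1, d = -1.
So g(n) = n^3 - 2n^2 + n - 1.
Then g(4) = 35.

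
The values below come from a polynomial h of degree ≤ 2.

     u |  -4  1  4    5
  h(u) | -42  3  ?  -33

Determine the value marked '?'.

-18

The 3 known points determine the degree-2 polynomial uniquely.
Write h(u) = au^2 + bu + c. Substituting each data point gives a linear system:
  16a - 4b + c = -42
  a + b + c = 3
  25a + 5b + c = -33
Solving the system yields a = -2, b = 3, c = 2.
So h(u) = -2u^2 + 3u + 2.
Then h(4) = -18.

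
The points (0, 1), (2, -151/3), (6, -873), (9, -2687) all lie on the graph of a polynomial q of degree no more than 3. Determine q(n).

Write q(n) = an^3 + bn^2 + cn + d. Substituting each data point gives a linear system:
  d = 1
  8a + 4b + 2c + d = -151/3
  216a + 36b + 6c + d = -873
  729a + 81b + 9c + d = -2687
Solving the system yields a = -3, b = -6, c = -5/3, d = 1.
So q(n) = -3n³ - 6n² - (5/3)n + 1.
Check: q(6) = -873. ✓

q(n) = -3n^3 - 6n^2 - (5/3)n + 1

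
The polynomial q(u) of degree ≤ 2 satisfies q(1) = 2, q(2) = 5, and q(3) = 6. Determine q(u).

q(u) = -u^2 + 6u - 3

Write q(u) = au^2 + bu + c. Substituting each data point gives a linear system:
  a + b + c = 2
  4a + 2b + c = 5
  9a + 3b + c = 6
Solving the system yields a = -1, b = 6, c = -3.
So q(u) = -u² + 6u - 3.
Check: q(3) = 6. ✓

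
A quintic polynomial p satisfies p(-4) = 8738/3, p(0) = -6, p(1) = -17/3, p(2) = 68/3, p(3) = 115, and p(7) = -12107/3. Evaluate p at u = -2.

520/3

Write p(u) = au^5 + bu^4 + cu^3 + du^2 + eu + k. Substituting each data point gives a linear system:
  -1024a + 256b - 64c + 16d - 4e + k = 8738/3
  k = -6
  a + b + c + d + e + k = -17/3
  32a + 16b + 8c + 4d + 2e + k = 68/3
  243a + 81b + 27c + 9d + 3e + k = 115
  16807a + 2401b + 343c + 49d + 7e + k = -12107/3
Solving the system yields a = -1, b = 6, c = -5, d = 2, e = -5/3, k = -6.
So p(u) = -u^5 + 6u^4 - 5u^3 + 2u^2 - (5/3)u - 6.
Then p(-2) = 520/3.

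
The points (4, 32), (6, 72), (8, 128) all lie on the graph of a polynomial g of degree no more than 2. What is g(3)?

Write g(x) = ax^2 + bx + c. Substituting each data point gives a linear system:
  16a + 4b + c = 32
  36a + 6b + c = 72
  64a + 8b + c = 128
Solving the system yields a = 2, b = 0, c = 0.
So g(x) = 2x^2.
Then g(3) = 18.

18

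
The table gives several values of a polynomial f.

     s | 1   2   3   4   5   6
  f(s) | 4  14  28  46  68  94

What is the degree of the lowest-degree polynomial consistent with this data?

2

Forward differences of the values at s = 1, 2, 3, 4, 5, 6:
  f  : 4  14  28  46  68  94
  Δ  : 10  14  18  22  26
  Δ^2: 4  4  4  4
  Δ^3: 0  0  0
  Δ^4: 0  0
  Δ^5: 0
The second differences are constant (4) and nonzero, while all higher differences vanish, so the minimal degree is 2.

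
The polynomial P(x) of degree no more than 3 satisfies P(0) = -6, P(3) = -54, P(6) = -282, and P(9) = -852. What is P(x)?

Write P(x) = ax^3 + bx^2 + cx + d. Substituting each data point gives a linear system:
  d = -6
  27a + 9b + 3c + d = -54
  216a + 36b + 6c + d = -282
  729a + 81b + 9c + d = -852
Solving the system yields a = -1, b = -1, c = -4, d = -6.
So P(x) = -x^3 - x^2 - 4x - 6.
Check: P(3) = -54. ✓

P(x) = -x^3 - x^2 - 4x - 6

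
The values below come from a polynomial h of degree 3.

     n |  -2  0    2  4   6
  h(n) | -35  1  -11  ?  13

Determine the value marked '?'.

-23

On equispaced nodes a degree-3 polynomial has vanishing fourth forward difference, so
  h(-2) - 4·h(0) + 6·h(2) - 4·h(4) + h(6) = 0.
Substituting the known values and solving for h(4):
  -4·h(4) = 92
  h(4) = -23.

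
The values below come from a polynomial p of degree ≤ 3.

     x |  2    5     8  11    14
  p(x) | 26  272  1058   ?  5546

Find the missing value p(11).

The 4 known points determine the degree-3 polynomial uniquely.
Write p(x) = ax^3 + bx^2 + cx + d. Substituting each data point gives a linear system:
  8a + 4b + 2c + d = 26
  125a + 25b + 5c + d = 272
  512a + 64b + 8c + d = 1058
  2744a + 196b + 14c + d = 5546
Solving the system yields a = 2, b = 0, c = 4, d = 2.
So p(x) = 2x³ + 4x + 2.
Then p(11) = 2708.

2708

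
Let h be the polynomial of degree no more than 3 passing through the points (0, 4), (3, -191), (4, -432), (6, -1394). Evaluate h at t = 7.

-2187

Using the Lagrange interpolation formula with nodes 0, 3, 4, 6:
  L_0(t) = (t - 3)(t - 4)(t - 6) / -72
  L_1(t) = t(t - 4)(t - 6) / 9
  L_2(t) = t(t - 3)(t - 6) / -8
  L_3(t) = t(t - 3)(t - 4) / 36
Then h(t) = 4·L_0(t) - 191·L_1(t) - 432·L_2(t) - 1394·L_3(t).
Expanding and collecting terms gives h(t) = -6t^3 - 2t^2 - 5t + 4.
Evaluating at t = 7: h(7) = -2187.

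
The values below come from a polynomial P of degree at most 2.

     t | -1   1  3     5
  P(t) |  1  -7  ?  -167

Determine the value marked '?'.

The 3 known points determine the degree-2 polynomial uniquely.
Write P(t) = at^2 + bt + c. Substituting each data point gives a linear system:
  a - b + c = 1
  a + b + c = -7
  25a + 5b + c = -167
Solving the system yields a = -6, b = -4, c = 3.
So P(t) = -6t^2 - 4t + 3.
Then P(3) = -63.

-63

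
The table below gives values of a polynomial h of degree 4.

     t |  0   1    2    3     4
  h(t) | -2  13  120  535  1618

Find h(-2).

100

Using the Lagrange interpolation formula with nodes 0, 1, 2, 3, 4:
  L_0(t) = (t - 1)(t - 2)(t - 3)(t - 4) / 24
  L_1(t) = t(t - 2)(t - 3)(t - 4) / -6
  L_2(t) = t(t - 1)(t - 3)(t - 4) / 4
  L_3(t) = t(t - 1)(t - 2)(t - 4) / -6
  L_4(t) = t(t - 1)(t - 2)(t - 3) / 24
Then h(t) = -2·L_0(t) + 13·L_1(t) + 120·L_2(t) + 535·L_3(t) + 1618·L_4(t).
Expanding and collecting terms gives h(t) = 6t⁴ + 4t² + 5t - 2.
Evaluating at t = -2: h(-2) = 100.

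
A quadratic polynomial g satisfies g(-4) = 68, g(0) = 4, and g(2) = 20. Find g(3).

Using the Lagrange interpolation formula with nodes -4, 0, 2:
  L_0(n) = n(n - 2) / 24
  L_1(n) = (n + 4)(n - 2) / -8
  L_2(n) = (n + 4)n / 12
Then g(n) = 68·L_0(n) + 4·L_1(n) + 20·L_2(n).
Expanding and collecting terms gives g(n) = 4n² + 4.
Evaluating at n = 3: g(3) = 40.

40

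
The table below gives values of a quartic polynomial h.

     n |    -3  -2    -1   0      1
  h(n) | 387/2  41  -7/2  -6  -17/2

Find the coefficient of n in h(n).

Write h(n) = an^4 + bn^3 + cn^2 + dn + e. Substituting each data point gives a linear system:
  81a - 27b + 9c - 3d + e = 387/2
  16a - 8b + 4c - 2d + e = 41
  a - b + c - d + e = -7/2
  e = -6
  a + b + c + d + e = -17/2
Solving the system yields a = 1, b = -5, c = -1, d = 5/2, e = -6.
So h(n) = n^4 - 5n^3 - n^2 + (5/2)n - 6.
The coefficient of n is 5/2.

5/2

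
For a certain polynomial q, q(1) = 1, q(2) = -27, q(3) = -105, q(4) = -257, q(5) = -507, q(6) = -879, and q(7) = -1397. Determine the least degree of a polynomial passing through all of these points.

Forward differences of the values at t = 1, 2, 3, 4, 5, 6, 7:
  q  : 1  -27  -105  -257  -507  -879  -1397
  Δ  : -28  -78  -152  -250  -372  -518
  Δ^2: -50  -74  -98  -122  -146
  Δ^3: -24  -24  -24  -24
  Δ^4: 0  0  0
  Δ^5: 0  0
  Δ^6: 0
The third differences are constant (-24) and nonzero, while all higher differences vanish, so the minimal degree is 3.

3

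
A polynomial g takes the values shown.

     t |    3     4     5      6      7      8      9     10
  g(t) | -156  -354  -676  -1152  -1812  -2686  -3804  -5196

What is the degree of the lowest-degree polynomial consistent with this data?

3

Forward differences of the values at t = 3, 4, 5, 6, 7, 8, 9, 10:
  g  : -156  -354  -676  -1152  -1812  -2686  -3804  -5196
  Δ  : -198  -322  -476  -660  -874  -1118  -1392
  Δ^2: -124  -154  -184  -214  -244  -274
  Δ^3: -30  -30  -30  -30  -30
  Δ^4: 0  0  0  0
  Δ^5: 0  0  0
  Δ^6: 0  0
  Δ^7: 0
The third differences are constant (-30) and nonzero, while all higher differences vanish, so the minimal degree is 3.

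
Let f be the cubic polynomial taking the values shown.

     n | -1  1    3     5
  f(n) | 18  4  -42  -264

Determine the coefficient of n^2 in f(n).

5

Write f(n) = an^3 + bn^2 + cn + d. Substituting each data point gives a linear system:
  -a + b - c + d = 18
  a + b + c + d = 4
  27a + 9b + 3c + d = -42
  125a + 25b + 5c + d = -264
Solving the system yields a = -3, b = 5, c = -4, d = 6.
So f(n) = -3n³ + 5n² - 4n + 6.
The coefficient of n^2 is 5.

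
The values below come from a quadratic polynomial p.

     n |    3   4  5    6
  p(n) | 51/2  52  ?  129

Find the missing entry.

The 3 known points determine the degree-2 polynomial uniquely.
Write p(n) = an^2 + bn + c. Substituting each data point gives a linear system:
  9a + 3b + c = 51/2
  16a + 4b + c = 52
  36a + 6b + c = 129
Solving the system yields a = 4, b = -3/2, c = -6.
So p(n) = 4n² - (3/2)n - 6.
Then p(5) = 173/2.

173/2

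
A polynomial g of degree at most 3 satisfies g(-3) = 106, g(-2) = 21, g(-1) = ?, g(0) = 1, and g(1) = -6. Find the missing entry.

-2

The 4 known points determine the degree-3 polynomial uniquely.
Write g(x) = ax^3 + bx^2 + cx + d. Substituting each data point gives a linear system:
  -27a + 9b - 3c + d = 106
  -8a + 4b - 2c + d = 21
  d = 1
  a + b + c + d = -6
Solving the system yields a = -6, b = -5, c = 4, d = 1.
So g(x) = -6x^3 - 5x^2 + 4x + 1.
Then g(-1) = -2.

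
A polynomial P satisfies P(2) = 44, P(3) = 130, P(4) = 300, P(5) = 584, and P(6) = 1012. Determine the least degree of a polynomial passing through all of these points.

3

Forward differences of the values at t = 2, 3, 4, 5, 6:
  P  : 44  130  300  584  1012
  Δ  : 86  170  284  428
  Δ^2: 84  114  144
  Δ^3: 30  30
  Δ^4: 0
The third differences are constant (30) and nonzero, while all higher differences vanish, so the minimal degree is 3.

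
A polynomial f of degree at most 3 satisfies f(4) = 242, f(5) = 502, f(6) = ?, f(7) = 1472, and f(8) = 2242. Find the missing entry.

902

The 4 known points determine the degree-3 polynomial uniquely.
Write f(s) = as^3 + bs^2 + cs + d. Substituting each data point gives a linear system:
  64a + 16b + 4c + d = 242
  125a + 25b + 5c + d = 502
  343a + 49b + 7c + d = 1472
  512a + 64b + 8c + d = 2242
Solving the system yields a = 5, b = -5, c = 0, d = 2.
So f(s) = 5s^3 - 5s^2 + 2.
Then f(6) = 902.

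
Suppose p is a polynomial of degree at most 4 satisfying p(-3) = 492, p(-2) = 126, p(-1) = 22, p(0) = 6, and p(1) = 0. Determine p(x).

p(x) = 4x^4 - 5x^3 + x^2 - 6x + 6

Using the Lagrange interpolation formula with nodes -3, -2, -1, 0, 1:
  L_0(x) = (x + 2)(x + 1)x(x - 1) / 24
  L_1(x) = (x + 3)(x + 1)x(x - 1) / -6
  L_2(x) = (x + 3)(x + 2)x(x - 1) / 4
  L_3(x) = (x + 3)(x + 2)(x + 1)(x - 1) / -6
  L_4(x) = (x + 3)(x + 2)(x + 1)x / 24
Then p(x) = 492·L_0(x) + 126·L_1(x) + 22·L_2(x) + 6·L_3(x) + 0·L_4(x).
Expanding and collecting terms gives p(x) = 4x^4 - 5x^3 + x^2 - 6x + 6.
Check: p(1) = 0. ✓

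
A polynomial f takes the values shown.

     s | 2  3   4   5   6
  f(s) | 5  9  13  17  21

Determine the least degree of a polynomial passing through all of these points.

Forward differences of the values at s = 2, 3, 4, 5, 6:
  f  : 5  9  13  17  21
  Δ  : 4  4  4  4
  Δ^2: 0  0  0
  Δ^3: 0  0
  Δ^4: 0
The first differences are constant (4) and nonzero, while all higher differences vanish, so the minimal degree is 1.

1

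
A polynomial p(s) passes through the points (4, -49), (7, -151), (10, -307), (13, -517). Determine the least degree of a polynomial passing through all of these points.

Forward differences of the values at s = 4, 7, 10, 13:
  p  : -49  -151  -307  -517
  Δ  : -102  -156  -210
  Δ^2: -54  -54
  Δ^3: 0
The second differences are constant (-54) and nonzero, while all higher differences vanish, so the minimal degree is 2.

2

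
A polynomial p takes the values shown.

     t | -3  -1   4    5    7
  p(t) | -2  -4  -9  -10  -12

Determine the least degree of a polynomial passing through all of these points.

1

Divided differences on the nodes -3, -1, 4, 5, 7:
  order 0: -2  -4  -9  -10  -12
  order 1: -1  -1  -1  -1
  order 2: 0  0  0
  order 3: 0  0
  order 4: 0
The order-1 divided differences are all -1 (nonzero) and every higher order vanishes, so the data lies on a polynomial of degree exactly 1.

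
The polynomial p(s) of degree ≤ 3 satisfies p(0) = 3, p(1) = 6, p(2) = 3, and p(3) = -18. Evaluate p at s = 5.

Forward differences of the values at s = 0, 1, 2, 3:
  p  : 3  6  3  -18
  Δ  : 3  -3  -21
  Δ^2: -6  -18
  Δ^3: -12
The third differences are constant, confirming degree 3.
Interpolating (Newton forward form) and evaluating at s = 5 gives p(5) = -162.

-162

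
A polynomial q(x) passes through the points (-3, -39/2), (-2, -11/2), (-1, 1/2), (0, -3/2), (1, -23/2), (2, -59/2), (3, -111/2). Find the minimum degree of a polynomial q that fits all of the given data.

Forward differences of the values at x = -3, -2, -1, 0, 1, 2, 3:
  q  : -39/2  -11/2  1/2  -3/2  -23/2  -59/2  -111/2
  Δ  : 14  6  -2  -10  -18  -26
  Δ^2: -8  -8  -8  -8  -8
  Δ^3: 0  0  0  0
  Δ^4: 0  0  0
  Δ^5: 0  0
  Δ^6: 0
The second differences are constant (-8) and nonzero, while all higher differences vanish, so the minimal degree is 2.

2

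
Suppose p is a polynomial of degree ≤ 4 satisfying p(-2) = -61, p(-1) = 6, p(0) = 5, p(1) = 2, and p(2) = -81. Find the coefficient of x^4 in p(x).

-6

Write p(x) = ax^4 + bx^3 + cx^2 + dx + e. Substituting each data point gives a linear system:
  16a - 8b + 4c - 2d + e = -61
  a - b + c - d + e = 6
  e = 5
  a + b + c + d + e = 2
  16a + 8b + 4c + 2d + e = -81
Solving the system yields a = -6, b = -1, c = 5, d = -1, e = 5.
So p(x) = -6x^4 - x^3 + 5x^2 - x + 5.
The leading coefficient is -6.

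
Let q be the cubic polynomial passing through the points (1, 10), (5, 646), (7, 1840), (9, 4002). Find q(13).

12382

Write q(n) = an^3 + bn^2 + cn + d. Substituting each data point gives a linear system:
  a + b + c + d = 10
  125a + 25b + 5c + d = 646
  343a + 49b + 7c + d = 1840
  729a + 81b + 9c + d = 4002
Solving the system yields a = 6, b = -5, c = 3, d = 6.
So q(n) = 6n^3 - 5n^2 + 3n + 6.
Then q(13) = 12382.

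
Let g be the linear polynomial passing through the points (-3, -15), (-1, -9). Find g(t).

Write g(t) = at + b. Substituting each data point gives a linear system:
  -3a + b = -15
  -a + b = -9
Solving the system yields a = 3, b = -6.
So g(t) = 3t - 6.
Check: g(-3) = -15. ✓

g(t) = 3t - 6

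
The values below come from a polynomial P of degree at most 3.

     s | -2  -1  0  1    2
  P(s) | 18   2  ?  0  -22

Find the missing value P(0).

On equispaced nodes a degree-3 polynomial has vanishing fourth forward difference, so
  P(-2) - 4·P(-1) + 6·P(0) - 4·P(1) + P(2) = 0.
Substituting the known values and solving for P(0):
  6·P(0) = 12
  P(0) = 2.

2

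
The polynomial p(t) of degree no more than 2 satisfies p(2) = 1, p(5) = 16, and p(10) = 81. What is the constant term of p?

1

Write p(t) = at^2 + bt + c. Substituting each data point gives a linear system:
  4a + 2b + c = 1
  25a + 5b + c = 16
  100a + 10b + c = 81
Solving the system yields a = 1, b = -2, c = 1.
So p(t) = t^2 - 2t + 1.
The constant term is 1.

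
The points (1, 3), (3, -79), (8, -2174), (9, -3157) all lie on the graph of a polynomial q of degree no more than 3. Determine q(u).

Write q(u) = au^3 + bu^2 + cu + d. Substituting each data point gives a linear system:
  a + b + c + d = 3
  27a + 9b + 3c + d = -79
  512a + 64b + 8c + d = -2174
  729a + 81b + 9c + d = -3157
Solving the system yields a = -5, b = 6, c = 0, d = 2.
So q(u) = -5u^3 + 6u^2 + 2.
Check: q(3) = -79. ✓

q(u) = -5u^3 + 6u^2 + 2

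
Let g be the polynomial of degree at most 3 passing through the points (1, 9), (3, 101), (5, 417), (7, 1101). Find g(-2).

Forward differences of the values at s = 1, 3, 5, 7:
  g  : 9  101  417  1101
  Δ  : 92  316  684
  Δ^2: 224  368
  Δ^3: 144
The third differences are constant, confirming degree 3.
Interpolating (Newton forward form) and evaluating at s = -2 gives g(-2) = -24.

-24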